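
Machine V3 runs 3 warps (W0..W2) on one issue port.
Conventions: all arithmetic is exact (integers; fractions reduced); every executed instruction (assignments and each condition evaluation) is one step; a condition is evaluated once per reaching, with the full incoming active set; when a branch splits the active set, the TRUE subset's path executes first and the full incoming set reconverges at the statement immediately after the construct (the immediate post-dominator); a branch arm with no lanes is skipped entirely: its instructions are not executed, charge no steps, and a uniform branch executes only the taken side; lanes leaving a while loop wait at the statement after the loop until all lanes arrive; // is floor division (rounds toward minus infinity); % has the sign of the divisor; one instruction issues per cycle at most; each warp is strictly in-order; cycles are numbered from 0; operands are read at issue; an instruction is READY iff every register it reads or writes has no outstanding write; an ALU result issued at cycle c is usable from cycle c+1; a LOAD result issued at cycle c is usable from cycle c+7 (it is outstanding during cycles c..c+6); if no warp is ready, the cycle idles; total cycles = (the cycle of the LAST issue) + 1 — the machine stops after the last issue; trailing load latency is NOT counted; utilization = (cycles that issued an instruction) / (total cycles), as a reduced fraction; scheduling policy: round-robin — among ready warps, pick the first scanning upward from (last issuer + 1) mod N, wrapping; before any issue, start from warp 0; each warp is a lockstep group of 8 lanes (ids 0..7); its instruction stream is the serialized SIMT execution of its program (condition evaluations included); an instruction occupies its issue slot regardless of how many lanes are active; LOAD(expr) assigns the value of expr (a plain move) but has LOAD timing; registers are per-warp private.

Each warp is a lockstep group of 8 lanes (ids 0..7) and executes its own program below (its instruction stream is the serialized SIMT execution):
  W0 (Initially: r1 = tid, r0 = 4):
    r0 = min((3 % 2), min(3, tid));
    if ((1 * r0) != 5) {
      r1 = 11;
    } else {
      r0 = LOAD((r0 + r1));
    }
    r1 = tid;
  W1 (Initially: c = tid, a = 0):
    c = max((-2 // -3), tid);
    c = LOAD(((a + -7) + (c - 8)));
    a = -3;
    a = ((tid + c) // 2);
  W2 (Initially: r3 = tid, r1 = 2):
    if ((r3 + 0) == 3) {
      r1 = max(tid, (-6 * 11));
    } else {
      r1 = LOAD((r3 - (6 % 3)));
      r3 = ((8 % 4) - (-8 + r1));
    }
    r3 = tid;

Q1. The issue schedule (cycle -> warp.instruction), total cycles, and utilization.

cycle 0: W0.I0
cycle 1: W1.I0
cycle 2: W2.I0
cycle 3: W0.I1
cycle 4: W1.I1
cycle 5: W2.I1
cycle 6: W0.I2
cycle 7: W1.I2
cycle 8: W2.I2
cycle 9: W0.I3
cycle 10: idle
cycle 11: W1.I3
cycle 12: idle
cycle 13: idle
cycle 14: idle
cycle 15: W2.I3
cycle 16: W2.I4

Answer: 17 cycles, utilization 13/17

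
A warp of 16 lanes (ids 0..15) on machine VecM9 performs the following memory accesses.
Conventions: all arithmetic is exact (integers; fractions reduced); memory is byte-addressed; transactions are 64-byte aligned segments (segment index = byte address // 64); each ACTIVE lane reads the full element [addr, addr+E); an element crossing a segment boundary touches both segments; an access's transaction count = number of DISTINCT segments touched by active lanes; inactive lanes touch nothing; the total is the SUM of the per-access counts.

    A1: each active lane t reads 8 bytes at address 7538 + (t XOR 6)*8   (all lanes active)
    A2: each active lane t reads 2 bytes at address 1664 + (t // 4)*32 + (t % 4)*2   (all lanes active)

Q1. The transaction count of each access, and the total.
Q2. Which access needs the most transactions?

A1: 3 transactions
A2: 2 transactions

Answer: 3,2; total 5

Answer: A1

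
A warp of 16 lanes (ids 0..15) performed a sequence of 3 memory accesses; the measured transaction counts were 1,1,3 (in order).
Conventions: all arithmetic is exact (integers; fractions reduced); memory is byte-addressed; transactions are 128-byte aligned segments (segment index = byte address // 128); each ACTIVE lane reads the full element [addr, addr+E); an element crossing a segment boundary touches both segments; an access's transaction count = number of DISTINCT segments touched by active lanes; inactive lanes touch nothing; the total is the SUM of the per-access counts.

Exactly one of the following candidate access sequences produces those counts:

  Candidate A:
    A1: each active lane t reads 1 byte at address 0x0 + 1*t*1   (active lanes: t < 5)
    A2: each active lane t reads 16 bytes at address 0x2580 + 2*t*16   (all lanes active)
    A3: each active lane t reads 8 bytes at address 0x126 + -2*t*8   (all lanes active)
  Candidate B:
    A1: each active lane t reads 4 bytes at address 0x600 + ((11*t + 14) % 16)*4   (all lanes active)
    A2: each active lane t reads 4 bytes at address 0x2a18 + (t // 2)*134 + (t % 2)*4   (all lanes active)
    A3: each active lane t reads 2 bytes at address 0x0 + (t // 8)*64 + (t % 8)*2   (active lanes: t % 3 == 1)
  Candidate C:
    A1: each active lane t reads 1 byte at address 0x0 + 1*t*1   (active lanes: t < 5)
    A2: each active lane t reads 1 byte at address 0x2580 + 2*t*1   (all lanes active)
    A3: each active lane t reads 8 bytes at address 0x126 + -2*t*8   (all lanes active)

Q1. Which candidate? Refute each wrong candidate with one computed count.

A: A2 gives 4 transactions, not 1
B: A2 gives 8 transactions, not 1
C: all counts match (1,1,3)

Answer: C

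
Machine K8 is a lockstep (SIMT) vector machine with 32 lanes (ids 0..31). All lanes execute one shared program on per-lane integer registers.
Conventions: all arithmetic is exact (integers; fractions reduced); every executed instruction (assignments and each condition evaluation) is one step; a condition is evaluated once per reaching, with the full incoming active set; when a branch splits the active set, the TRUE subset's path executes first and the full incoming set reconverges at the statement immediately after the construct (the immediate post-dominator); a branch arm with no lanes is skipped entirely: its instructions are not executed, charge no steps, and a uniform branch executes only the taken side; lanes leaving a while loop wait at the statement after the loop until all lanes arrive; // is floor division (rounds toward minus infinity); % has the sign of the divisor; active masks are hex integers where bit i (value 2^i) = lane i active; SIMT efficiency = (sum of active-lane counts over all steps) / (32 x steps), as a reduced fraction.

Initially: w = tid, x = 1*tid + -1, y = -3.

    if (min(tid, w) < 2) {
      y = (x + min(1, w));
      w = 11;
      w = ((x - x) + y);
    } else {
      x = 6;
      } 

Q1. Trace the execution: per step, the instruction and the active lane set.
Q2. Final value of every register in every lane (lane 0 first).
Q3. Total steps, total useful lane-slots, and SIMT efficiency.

step 0: eval (min(tid, w) < 2)       0xffffffff
step 1: y <- (x + min(1, w))         0x00000003
step 2: w <- 11                      0x00000003
step 3: w <- ((x - x) + y)           0x00000003
step 4: x <- 6                       0xfffffffc

Answer: 5 steps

w: -1,1,2,3,4,5,6,7,8,9,10,11,12,13,14,15,16,17,18,19,20,21,22,23,24,25,26,27,28,29,30,31
x: -1,0,6,6,6,6,6,6,6,6,6,6,6,6,6,6,6,6,6,6,6,6,6,6,6,6,6,6,6,6,6,6
y: -1,1,-3,-3,-3,-3,-3,-3,-3,-3,-3,-3,-3,-3,-3,-3,-3,-3,-3,-3,-3,-3,-3,-3,-3,-3,-3,-3,-3,-3,-3,-3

steps = 5; useful = 68; efficiency = 68/160 = 17/40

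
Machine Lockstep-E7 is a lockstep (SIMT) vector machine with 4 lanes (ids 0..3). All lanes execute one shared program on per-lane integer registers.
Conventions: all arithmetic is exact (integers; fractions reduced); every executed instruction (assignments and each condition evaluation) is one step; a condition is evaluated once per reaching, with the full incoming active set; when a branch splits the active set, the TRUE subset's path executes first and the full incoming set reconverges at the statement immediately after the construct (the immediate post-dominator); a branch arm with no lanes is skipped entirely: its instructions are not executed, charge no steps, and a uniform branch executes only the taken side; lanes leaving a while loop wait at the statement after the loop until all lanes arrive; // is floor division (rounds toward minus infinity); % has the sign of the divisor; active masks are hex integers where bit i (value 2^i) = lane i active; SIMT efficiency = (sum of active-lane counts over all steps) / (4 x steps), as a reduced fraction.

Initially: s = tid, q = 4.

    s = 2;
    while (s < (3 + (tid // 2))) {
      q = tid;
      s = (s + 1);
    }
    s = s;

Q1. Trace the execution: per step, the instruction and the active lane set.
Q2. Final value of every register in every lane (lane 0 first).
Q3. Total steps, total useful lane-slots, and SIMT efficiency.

step 0: s <- 2                       0xf
step 1: eval (s < (3 + (tid // 2)))  0xf
step 2: q <- tid                     0xf
step 3: s <- (s + 1)                 0xf
step 4: eval (s < (3 + (tid // 2)))  0xf
step 5: q <- tid                     0xc
step 6: s <- (s + 1)                 0xc
step 7: eval (s < (3 + (tid // 2)))  0xc
step 8: s <- s                       0xf

Answer: 9 steps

s: 3,3,4,4
q: 0,1,2,3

steps = 9; useful = 30; efficiency = 30/36 = 5/6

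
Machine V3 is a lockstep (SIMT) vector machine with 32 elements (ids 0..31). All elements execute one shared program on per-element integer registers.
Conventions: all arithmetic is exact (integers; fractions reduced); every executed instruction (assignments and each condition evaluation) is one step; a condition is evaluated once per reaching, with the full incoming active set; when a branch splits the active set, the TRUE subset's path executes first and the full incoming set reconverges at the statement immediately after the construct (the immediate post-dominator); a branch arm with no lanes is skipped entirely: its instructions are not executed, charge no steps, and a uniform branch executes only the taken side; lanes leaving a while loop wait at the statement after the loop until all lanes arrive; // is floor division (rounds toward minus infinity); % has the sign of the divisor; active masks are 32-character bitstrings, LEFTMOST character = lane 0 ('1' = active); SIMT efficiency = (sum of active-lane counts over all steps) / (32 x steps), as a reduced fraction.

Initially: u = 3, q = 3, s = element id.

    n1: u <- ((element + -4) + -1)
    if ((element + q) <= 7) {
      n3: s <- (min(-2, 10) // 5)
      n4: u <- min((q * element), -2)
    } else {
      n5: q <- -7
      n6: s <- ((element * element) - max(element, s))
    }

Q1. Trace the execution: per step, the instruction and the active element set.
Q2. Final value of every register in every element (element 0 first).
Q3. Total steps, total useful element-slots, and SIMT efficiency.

step 0: u <- ((element + -4) + -1)   11111111111111111111111111111111
step 1: eval ((element + q) <= 7)    11111111111111111111111111111111
step 2: s <- (min(-2, 10) // 5)      11111000000000000000000000000000
step 3: u <- min((q * element), -2)  11111000000000000000000000000000
step 4: q <- -7                      00000111111111111111111111111111
step 5: s <- ((element * element) - max(element, s)) 00000111111111111111111111111111

Answer: 6 steps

u: -2,-2,-2,-2,-2,0,1,2,3,4,5,6,7,8,9,10,11,12,13,14,15,16,17,18,19,20,21,22,23,24,25,26
q: 3,3,3,3,3,-7,-7,-7,-7,-7,-7,-7,-7,-7,-7,-7,-7,-7,-7,-7,-7,-7,-7,-7,-7,-7,-7,-7,-7,-7,-7,-7
s: -1,-1,-1,-1,-1,20,30,42,56,72,90,110,132,156,182,210,240,272,306,342,380,420,462,506,552,600,650,702,756,812,870,930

steps = 6; useful = 128; efficiency = 128/192 = 2/3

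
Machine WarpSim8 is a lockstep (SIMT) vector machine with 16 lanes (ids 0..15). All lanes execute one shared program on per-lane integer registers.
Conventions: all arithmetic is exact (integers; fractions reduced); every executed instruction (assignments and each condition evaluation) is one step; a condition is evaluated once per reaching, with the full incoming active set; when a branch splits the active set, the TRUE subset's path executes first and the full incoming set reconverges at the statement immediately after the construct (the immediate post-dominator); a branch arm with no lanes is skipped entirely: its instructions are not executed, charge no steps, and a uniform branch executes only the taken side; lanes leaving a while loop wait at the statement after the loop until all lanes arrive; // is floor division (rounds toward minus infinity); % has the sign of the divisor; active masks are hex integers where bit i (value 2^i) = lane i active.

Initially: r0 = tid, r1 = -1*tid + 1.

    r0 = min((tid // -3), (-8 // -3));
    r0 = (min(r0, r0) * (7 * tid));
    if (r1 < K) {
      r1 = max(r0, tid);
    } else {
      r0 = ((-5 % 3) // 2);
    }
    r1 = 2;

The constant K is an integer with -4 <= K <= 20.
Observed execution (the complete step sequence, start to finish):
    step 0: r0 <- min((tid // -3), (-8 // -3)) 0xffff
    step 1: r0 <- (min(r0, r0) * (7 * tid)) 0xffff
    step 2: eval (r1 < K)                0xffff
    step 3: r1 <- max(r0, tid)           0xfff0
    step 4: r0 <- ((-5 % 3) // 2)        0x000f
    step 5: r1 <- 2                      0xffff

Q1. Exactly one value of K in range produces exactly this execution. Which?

Answer: K = -2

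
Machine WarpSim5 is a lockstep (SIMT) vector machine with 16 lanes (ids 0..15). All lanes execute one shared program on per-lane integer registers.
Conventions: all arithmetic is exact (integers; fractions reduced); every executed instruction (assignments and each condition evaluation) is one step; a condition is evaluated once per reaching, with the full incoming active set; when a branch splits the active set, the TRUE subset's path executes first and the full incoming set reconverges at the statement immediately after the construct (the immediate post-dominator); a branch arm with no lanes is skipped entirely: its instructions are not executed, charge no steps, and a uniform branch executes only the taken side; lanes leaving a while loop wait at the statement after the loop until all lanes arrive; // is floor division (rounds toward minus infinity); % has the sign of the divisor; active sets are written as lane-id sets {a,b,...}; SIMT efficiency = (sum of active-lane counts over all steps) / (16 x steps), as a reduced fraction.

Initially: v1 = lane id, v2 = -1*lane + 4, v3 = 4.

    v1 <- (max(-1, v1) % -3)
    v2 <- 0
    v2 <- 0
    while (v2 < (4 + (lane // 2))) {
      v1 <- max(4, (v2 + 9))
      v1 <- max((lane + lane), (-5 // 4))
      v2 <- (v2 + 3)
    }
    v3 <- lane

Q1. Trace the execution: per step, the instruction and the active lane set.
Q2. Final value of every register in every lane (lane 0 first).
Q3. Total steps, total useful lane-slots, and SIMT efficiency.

step 0: v1 <- (max(-1, v1) % -3)     {0,1,2,3,4,5,6,7,8,9,10,11,12,13,14,15}
step 1: v2 <- 0                      {0,1,2,3,4,5,6,7,8,9,10,11,12,13,14,15}
step 2: v2 <- 0                      {0,1,2,3,4,5,6,7,8,9,10,11,12,13,14,15}
step 3: eval (v2 < (4 + (lane // 2))) {0,1,2,3,4,5,6,7,8,9,10,11,12,13,14,15}
step 4: v1 <- max(4, (v2 + 9))       {0,1,2,3,4,5,6,7,8,9,10,11,12,13,14,15}
step 5: v1 <- max((lane + lane), (-5 // 4)) {0,1,2,3,4,5,6,7,8,9,10,11,12,13,14,15}
step 6: v2 <- (v2 + 3)               {0,1,2,3,4,5,6,7,8,9,10,11,12,13,14,15}
step 7: eval (v2 < (4 + (lane // 2))) {0,1,2,3,4,5,6,7,8,9,10,11,12,13,14,15}
step 8: v1 <- max(4, (v2 + 9))       {0,1,2,3,4,5,6,7,8,9,10,11,12,13,14,15}
step 9: v1 <- max((lane + lane), (-5 // 4)) {0,1,2,3,4,5,6,7,8,9,10,11,12,13,14,15}
step 10: v2 <- (v2 + 3)               {0,1,2,3,4,5,6,7,8,9,10,11,12,13,14,15}
step 11: eval (v2 < (4 + (lane // 2))) {0,1,2,3,4,5,6,7,8,9,10,11,12,13,14,15}
step 12: v1 <- max(4, (v2 + 9))       {6,7,8,9,10,11,12,13,14,15}
step 13: v1 <- max((lane + lane), (-5 // 4)) {6,7,8,9,10,11,12,13,14,15}
step 14: v2 <- (v2 + 3)               {6,7,8,9,10,11,12,13,14,15}
step 15: eval (v2 < (4 + (lane // 2))) {6,7,8,9,10,11,12,13,14,15}
step 16: v1 <- max(4, (v2 + 9))       {12,13,14,15}
step 17: v1 <- max((lane + lane), (-5 // 4)) {12,13,14,15}
step 18: v2 <- (v2 + 3)               {12,13,14,15}
step 19: eval (v2 < (4 + (lane // 2))) {12,13,14,15}
step 20: v3 <- lane                   {0,1,2,3,4,5,6,7,8,9,10,11,12,13,14,15}

Answer: 21 steps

v1: 0,2,4,6,8,10,12,14,16,18,20,22,24,26,28,30
v2: 6,6,6,6,6,6,9,9,9,9,9,9,12,12,12,12
v3: 0,1,2,3,4,5,6,7,8,9,10,11,12,13,14,15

steps = 21; useful = 264; efficiency = 264/336 = 11/14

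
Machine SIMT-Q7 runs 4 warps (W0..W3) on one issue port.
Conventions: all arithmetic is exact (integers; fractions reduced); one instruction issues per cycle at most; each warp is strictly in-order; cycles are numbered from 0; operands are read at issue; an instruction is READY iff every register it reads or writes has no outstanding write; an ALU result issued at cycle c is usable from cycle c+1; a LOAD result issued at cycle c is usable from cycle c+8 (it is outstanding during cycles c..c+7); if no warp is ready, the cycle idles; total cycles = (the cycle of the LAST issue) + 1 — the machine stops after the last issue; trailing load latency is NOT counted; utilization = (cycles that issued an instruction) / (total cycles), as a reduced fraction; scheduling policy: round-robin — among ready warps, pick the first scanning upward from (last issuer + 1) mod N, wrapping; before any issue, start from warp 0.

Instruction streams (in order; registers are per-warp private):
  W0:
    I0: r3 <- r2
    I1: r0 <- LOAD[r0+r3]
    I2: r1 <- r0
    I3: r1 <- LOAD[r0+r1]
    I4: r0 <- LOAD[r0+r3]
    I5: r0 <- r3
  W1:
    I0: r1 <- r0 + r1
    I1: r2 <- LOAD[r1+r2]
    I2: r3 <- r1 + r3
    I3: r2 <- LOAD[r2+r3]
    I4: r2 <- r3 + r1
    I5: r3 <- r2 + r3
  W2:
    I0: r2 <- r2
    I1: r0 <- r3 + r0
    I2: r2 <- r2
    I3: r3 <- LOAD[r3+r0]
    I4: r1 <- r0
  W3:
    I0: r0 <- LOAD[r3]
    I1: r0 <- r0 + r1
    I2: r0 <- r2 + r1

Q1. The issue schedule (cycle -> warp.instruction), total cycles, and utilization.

cycle 0: W0.I0
cycle 1: W1.I0
cycle 2: W2.I0
cycle 3: W3.I0
cycle 4: W0.I1
cycle 5: W1.I1
cycle 6: W2.I1
cycle 7: W1.I2
cycle 8: W2.I2
cycle 9: W2.I3
cycle 10: W2.I4
cycle 11: W3.I1
cycle 12: W0.I2
cycle 13: W1.I3
cycle 14: W3.I2
cycle 15: W0.I3
cycle 16: W0.I4
cycle 17: idle
cycle 18: idle
cycle 19: idle
cycle 20: idle
cycle 21: W1.I4
cycle 22: W1.I5
cycle 23: idle
cycle 24: W0.I5

Answer: 25 cycles, utilization 4/5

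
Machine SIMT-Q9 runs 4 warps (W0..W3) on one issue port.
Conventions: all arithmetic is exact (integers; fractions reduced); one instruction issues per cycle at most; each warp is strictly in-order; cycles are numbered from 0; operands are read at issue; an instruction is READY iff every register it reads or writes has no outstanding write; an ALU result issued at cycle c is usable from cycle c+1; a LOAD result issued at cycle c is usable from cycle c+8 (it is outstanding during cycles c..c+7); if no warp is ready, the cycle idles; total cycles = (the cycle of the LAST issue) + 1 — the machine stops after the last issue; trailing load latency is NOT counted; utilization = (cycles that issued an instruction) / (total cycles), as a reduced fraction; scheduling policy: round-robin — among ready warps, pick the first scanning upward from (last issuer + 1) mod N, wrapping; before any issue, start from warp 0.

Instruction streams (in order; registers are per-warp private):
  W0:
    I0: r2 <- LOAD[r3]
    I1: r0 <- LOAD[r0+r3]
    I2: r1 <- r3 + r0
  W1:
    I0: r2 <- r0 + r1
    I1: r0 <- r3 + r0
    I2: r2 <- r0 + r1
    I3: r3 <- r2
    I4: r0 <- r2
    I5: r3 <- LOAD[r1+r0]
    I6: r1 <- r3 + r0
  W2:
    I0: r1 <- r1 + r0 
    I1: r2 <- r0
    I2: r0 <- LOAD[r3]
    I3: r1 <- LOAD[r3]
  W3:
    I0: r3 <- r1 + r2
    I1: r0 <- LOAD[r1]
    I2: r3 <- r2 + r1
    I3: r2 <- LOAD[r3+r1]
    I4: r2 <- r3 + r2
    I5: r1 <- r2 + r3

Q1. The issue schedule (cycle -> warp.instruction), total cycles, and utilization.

cycle 0: W0.I0
cycle 1: W1.I0
cycle 2: W2.I0
cycle 3: W3.I0
cycle 4: W0.I1
cycle 5: W1.I1
cycle 6: W2.I1
cycle 7: W3.I1
cycle 8: W1.I2
cycle 9: W2.I2
cycle 10: W3.I2
cycle 11: W1.I3
cycle 12: W2.I3
cycle 13: W3.I3
cycle 14: W0.I2
cycle 15: W1.I4
cycle 16: W1.I5
cycle 17: idle
cycle 18: idle
cycle 19: idle
cycle 20: idle
cycle 21: W3.I4
cycle 22: W3.I5
cycle 23: idle
cycle 24: W1.I6

Answer: 25 cycles, utilization 4/5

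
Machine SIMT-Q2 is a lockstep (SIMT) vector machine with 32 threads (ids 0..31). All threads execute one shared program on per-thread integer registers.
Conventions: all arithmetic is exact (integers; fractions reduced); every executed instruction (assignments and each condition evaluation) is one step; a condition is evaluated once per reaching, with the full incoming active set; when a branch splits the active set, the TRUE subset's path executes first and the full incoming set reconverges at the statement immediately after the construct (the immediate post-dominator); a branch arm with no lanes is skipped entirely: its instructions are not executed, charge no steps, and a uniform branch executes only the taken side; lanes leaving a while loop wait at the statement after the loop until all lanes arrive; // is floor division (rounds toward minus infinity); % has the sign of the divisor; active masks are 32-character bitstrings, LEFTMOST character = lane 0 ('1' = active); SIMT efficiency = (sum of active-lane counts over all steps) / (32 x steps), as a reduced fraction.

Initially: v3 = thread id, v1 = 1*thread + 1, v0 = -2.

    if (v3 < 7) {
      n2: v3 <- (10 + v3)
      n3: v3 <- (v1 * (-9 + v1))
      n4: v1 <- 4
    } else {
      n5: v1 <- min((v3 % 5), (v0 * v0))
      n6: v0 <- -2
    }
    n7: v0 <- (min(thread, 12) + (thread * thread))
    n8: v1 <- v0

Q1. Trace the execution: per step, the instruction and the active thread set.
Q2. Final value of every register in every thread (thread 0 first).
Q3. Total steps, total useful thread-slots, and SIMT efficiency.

step 0: eval (v3 < 7)                11111111111111111111111111111111
step 1: v3 <- (10 + v3)              11111110000000000000000000000000
step 2: v3 <- (v1 * (-9 + v1))       11111110000000000000000000000000
step 3: v1 <- 4                      11111110000000000000000000000000
step 4: v1 <- min((v3 % 5), (v0 * v0)) 00000001111111111111111111111111
step 5: v0 <- -2                     00000001111111111111111111111111
step 6: v0 <- (min(thread, 12) + (thread * thread)) 11111111111111111111111111111111
step 7: v1 <- v0                     11111111111111111111111111111111

Answer: 8 steps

v3: -8,-14,-18,-20,-20,-18,-14,7,8,9,10,11,12,13,14,15,16,17,18,19,20,21,22,23,24,25,26,27,28,29,30,31
v1: 0,2,6,12,20,30,42,56,72,90,110,132,156,181,208,237,268,301,336,373,412,453,496,541,588,637,688,741,796,853,912,973
v0: 0,2,6,12,20,30,42,56,72,90,110,132,156,181,208,237,268,301,336,373,412,453,496,541,588,637,688,741,796,853,912,973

steps = 8; useful = 167; efficiency = 167/256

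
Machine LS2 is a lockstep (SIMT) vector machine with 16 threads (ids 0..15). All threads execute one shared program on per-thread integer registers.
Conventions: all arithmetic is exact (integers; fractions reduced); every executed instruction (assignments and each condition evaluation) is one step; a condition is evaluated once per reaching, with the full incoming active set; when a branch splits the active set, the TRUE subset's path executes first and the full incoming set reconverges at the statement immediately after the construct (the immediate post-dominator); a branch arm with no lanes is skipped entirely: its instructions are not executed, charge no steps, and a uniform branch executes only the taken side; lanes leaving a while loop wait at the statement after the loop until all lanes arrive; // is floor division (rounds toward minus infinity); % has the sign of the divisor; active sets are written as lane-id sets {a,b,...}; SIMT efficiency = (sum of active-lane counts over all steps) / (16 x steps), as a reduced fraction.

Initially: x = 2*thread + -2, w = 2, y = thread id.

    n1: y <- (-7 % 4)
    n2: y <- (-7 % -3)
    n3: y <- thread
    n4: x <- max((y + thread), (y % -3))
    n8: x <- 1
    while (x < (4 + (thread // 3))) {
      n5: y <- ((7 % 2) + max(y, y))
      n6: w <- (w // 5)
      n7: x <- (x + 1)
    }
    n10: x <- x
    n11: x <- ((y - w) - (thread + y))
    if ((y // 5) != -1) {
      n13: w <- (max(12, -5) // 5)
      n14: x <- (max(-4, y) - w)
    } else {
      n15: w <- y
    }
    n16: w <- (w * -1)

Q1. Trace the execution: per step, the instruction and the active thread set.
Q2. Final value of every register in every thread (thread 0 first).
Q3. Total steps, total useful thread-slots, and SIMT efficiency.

step 0: y <- (-7 % 4)                {0,1,2,3,4,5,6,7,8,9,10,11,12,13,14,15}
step 1: y <- (-7 % -3)               {0,1,2,3,4,5,6,7,8,9,10,11,12,13,14,15}
step 2: y <- thread                  {0,1,2,3,4,5,6,7,8,9,10,11,12,13,14,15}
step 3: x <- max((y + thread), (y % -3)) {0,1,2,3,4,5,6,7,8,9,10,11,12,13,14,15}
step 4: x <- 1                       {0,1,2,3,4,5,6,7,8,9,10,11,12,13,14,15}
step 5: eval (x < (4 + (thread // 3))) {0,1,2,3,4,5,6,7,8,9,10,11,12,13,14,15}
step 6: y <- ((7 % 2) + max(y, y))   {0,1,2,3,4,5,6,7,8,9,10,11,12,13,14,15}
step 7: w <- (w // 5)                {0,1,2,3,4,5,6,7,8,9,10,11,12,13,14,15}
step 8: x <- (x + 1)                 {0,1,2,3,4,5,6,7,8,9,10,11,12,13,14,15}
step 9: eval (x < (4 + (thread // 3))) {0,1,2,3,4,5,6,7,8,9,10,11,12,13,14,15}
step 10: y <- ((7 % 2) + max(y, y))   {0,1,2,3,4,5,6,7,8,9,10,11,12,13,14,15}
step 11: w <- (w // 5)                {0,1,2,3,4,5,6,7,8,9,10,11,12,13,14,15}
step 12: x <- (x + 1)                 {0,1,2,3,4,5,6,7,8,9,10,11,12,13,14,15}
step 13: eval (x < (4 + (thread // 3))) {0,1,2,3,4,5,6,7,8,9,10,11,12,13,14,15}
step 14: y <- ((7 % 2) + max(y, y))   {0,1,2,3,4,5,6,7,8,9,10,11,12,13,14,15}
step 15: w <- (w // 5)                {0,1,2,3,4,5,6,7,8,9,10,11,12,13,14,15}
step 16: x <- (x + 1)                 {0,1,2,3,4,5,6,7,8,9,10,11,12,13,14,15}
step 17: eval (x < (4 + (thread // 3))) {0,1,2,3,4,5,6,7,8,9,10,11,12,13,14,15}
step 18: y <- ((7 % 2) + max(y, y))   {3,4,5,6,7,8,9,10,11,12,13,14,15}
step 19: w <- (w // 5)                {3,4,5,6,7,8,9,10,11,12,13,14,15}
step 20: x <- (x + 1)                 {3,4,5,6,7,8,9,10,11,12,13,14,15}
step 21: eval (x < (4 + (thread // 3))) {3,4,5,6,7,8,9,10,11,12,13,14,15}
step 22: y <- ((7 % 2) + max(y, y))   {6,7,8,9,10,11,12,13,14,15}
step 23: w <- (w // 5)                {6,7,8,9,10,11,12,13,14,15}
step 24: x <- (x + 1)                 {6,7,8,9,10,11,12,13,14,15}
step 25: eval (x < (4 + (thread // 3))) {6,7,8,9,10,11,12,13,14,15}
step 26: y <- ((7 % 2) + max(y, y))   {9,10,11,12,13,14,15}
step 27: w <- (w // 5)                {9,10,11,12,13,14,15}
step 28: x <- (x + 1)                 {9,10,11,12,13,14,15}
step 29: eval (x < (4 + (thread // 3))) {9,10,11,12,13,14,15}
step 30: y <- ((7 % 2) + max(y, y))   {12,13,14,15}
step 31: w <- (w // 5)                {12,13,14,15}
step 32: x <- (x + 1)                 {12,13,14,15}
step 33: eval (x < (4 + (thread // 3))) {12,13,14,15}
step 34: y <- ((7 % 2) + max(y, y))   {15}
step 35: w <- (w // 5)                {15}
step 36: x <- (x + 1)                 {15}
step 37: eval (x < (4 + (thread // 3))) {15}
step 38: x <- x                       {0,1,2,3,4,5,6,7,8,9,10,11,12,13,14,15}
step 39: x <- ((y - w) - (thread + y)) {0,1,2,3,4,5,6,7,8,9,10,11,12,13,14,15}
step 40: eval ((y // 5) != -1)        {0,1,2,3,4,5,6,7,8,9,10,11,12,13,14,15}
step 41: w <- (max(12, -5) // 5)      {0,1,2,3,4,5,6,7,8,9,10,11,12,13,14,15}
step 42: x <- (max(-4, y) - w)        {0,1,2,3,4,5,6,7,8,9,10,11,12,13,14,15}
step 43: w <- (w * -1)                {0,1,2,3,4,5,6,7,8,9,10,11,12,13,14,15}

Answer: 44 steps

x: 1,2,3,5,6,7,9,10,11,13,14,15,17,18,19,21
w: -2,-2,-2,-2,-2,-2,-2,-2,-2,-2,-2,-2,-2,-2,-2,-2
y: 3,4,5,7,8,9,11,12,13,15,16,17,19,20,21,23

steps = 44; useful = 524; efficiency = 524/704 = 131/176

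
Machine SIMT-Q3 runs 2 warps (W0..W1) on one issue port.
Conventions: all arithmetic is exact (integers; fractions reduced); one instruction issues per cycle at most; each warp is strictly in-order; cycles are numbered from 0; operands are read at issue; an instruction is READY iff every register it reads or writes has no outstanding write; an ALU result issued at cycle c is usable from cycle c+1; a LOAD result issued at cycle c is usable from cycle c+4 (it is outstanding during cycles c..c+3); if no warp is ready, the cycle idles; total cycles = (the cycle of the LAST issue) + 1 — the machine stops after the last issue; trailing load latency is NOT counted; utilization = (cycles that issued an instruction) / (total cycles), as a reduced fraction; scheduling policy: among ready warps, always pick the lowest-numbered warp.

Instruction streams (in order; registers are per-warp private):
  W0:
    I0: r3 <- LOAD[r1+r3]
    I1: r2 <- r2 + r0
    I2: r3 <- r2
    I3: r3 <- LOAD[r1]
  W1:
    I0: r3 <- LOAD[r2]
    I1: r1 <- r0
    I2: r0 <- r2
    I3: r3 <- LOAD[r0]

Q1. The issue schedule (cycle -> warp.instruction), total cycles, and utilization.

cycle 0: W0.I0
cycle 1: W0.I1
cycle 2: W1.I0
cycle 3: W1.I1
cycle 4: W0.I2
cycle 5: W0.I3
cycle 6: W1.I2
cycle 7: W1.I3

Answer: 8 cycles, utilization 1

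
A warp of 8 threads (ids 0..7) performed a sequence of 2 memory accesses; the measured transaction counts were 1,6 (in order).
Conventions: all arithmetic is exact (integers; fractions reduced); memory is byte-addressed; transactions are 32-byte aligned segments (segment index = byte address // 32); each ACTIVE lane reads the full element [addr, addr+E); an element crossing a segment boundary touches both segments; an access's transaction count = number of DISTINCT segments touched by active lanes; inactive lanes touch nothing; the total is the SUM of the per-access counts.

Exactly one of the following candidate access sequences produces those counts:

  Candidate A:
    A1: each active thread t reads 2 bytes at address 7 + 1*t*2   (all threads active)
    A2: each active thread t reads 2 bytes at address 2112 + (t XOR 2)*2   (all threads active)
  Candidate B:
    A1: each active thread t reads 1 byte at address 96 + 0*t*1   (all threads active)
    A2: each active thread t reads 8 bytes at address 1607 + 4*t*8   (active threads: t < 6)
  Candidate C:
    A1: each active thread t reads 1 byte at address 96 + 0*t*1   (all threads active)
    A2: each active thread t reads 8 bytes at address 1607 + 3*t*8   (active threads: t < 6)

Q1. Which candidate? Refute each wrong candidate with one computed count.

A: A2 gives 1 transaction, not 6
C: A2 gives 5 transactions, not 6
B: all counts match (1,6)

Answer: B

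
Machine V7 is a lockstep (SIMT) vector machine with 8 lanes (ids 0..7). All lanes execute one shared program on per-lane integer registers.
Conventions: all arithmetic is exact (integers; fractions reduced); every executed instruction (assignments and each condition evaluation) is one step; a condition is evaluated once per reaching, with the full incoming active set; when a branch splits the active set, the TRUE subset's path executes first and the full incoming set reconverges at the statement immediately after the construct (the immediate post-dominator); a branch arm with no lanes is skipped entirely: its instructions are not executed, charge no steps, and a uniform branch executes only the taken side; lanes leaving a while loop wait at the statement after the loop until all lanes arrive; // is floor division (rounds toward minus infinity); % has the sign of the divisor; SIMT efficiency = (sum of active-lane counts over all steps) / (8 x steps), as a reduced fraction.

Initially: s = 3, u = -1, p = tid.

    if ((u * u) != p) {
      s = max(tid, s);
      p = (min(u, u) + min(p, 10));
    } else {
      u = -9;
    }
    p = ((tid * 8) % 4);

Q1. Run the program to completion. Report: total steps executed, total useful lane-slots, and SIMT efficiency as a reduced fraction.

Answer: 5 steps, 31 useful, 31/40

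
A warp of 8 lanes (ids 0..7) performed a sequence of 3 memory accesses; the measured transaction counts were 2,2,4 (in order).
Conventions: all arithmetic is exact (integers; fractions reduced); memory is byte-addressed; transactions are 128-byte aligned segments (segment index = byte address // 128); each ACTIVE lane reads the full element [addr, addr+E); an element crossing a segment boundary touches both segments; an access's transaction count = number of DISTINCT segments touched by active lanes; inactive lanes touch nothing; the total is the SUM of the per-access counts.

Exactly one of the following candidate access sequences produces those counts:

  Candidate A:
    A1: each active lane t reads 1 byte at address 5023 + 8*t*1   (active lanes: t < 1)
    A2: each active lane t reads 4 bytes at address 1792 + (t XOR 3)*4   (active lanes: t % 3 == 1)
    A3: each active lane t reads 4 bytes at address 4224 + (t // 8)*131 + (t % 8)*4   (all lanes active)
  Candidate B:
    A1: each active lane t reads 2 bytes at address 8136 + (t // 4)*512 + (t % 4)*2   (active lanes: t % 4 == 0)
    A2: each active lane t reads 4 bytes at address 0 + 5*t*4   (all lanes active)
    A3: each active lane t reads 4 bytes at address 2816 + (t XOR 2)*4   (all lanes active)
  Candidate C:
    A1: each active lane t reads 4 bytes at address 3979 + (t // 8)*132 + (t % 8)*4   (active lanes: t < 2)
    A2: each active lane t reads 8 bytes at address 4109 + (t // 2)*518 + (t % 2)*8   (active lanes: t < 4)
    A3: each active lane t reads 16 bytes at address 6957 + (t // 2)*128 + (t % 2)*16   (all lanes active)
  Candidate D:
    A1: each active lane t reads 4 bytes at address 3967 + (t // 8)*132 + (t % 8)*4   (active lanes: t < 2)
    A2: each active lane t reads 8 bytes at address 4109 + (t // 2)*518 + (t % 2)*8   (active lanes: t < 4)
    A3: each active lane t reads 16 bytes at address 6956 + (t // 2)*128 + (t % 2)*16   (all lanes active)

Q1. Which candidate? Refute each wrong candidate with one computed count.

A: A1 gives 1 transaction, not 2
B: A3 gives 1 transaction, not 4
C: A1 gives 1 transaction, not 2
D: all counts match (2,2,4)

Answer: D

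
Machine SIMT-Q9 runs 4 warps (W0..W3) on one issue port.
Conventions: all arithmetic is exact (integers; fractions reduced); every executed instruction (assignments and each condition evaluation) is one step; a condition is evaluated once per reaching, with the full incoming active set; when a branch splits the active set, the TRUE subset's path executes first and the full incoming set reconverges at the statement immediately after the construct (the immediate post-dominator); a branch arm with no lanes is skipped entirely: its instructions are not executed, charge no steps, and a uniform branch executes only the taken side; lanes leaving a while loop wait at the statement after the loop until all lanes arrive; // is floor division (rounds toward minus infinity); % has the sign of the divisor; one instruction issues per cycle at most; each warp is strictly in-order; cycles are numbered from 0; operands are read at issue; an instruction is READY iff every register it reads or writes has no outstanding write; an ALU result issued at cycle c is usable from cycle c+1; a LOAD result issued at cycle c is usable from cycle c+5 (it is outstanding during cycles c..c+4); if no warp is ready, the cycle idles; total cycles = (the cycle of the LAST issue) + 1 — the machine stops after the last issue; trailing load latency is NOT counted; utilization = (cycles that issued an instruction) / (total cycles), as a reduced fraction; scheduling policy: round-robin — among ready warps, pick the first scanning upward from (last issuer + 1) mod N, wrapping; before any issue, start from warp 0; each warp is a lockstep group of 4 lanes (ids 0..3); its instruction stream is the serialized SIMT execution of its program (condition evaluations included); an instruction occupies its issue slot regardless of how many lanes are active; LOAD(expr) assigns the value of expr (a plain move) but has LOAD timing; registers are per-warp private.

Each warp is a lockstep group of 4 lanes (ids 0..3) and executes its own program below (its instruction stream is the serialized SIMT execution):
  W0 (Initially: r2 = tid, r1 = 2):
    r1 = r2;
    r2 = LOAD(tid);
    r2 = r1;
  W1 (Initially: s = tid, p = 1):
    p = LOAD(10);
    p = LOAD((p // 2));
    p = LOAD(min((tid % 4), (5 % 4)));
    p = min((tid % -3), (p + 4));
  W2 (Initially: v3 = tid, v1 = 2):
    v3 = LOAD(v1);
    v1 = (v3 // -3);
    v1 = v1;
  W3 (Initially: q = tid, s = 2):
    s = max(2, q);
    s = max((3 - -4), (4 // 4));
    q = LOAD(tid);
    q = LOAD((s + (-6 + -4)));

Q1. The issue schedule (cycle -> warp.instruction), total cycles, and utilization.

cycle 0: W0.I0
cycle 1: W1.I0
cycle 2: W2.I0
cycle 3: W3.I0
cycle 4: W0.I1
cycle 5: W3.I1
cycle 6: W1.I1
cycle 7: W2.I1
cycle 8: W3.I2
cycle 9: W0.I2
cycle 10: W2.I2
cycle 11: W1.I2
cycle 12: idle
cycle 13: W3.I3
cycle 14: idle
cycle 15: idle
cycle 16: W1.I3

Answer: 17 cycles, utilization 14/17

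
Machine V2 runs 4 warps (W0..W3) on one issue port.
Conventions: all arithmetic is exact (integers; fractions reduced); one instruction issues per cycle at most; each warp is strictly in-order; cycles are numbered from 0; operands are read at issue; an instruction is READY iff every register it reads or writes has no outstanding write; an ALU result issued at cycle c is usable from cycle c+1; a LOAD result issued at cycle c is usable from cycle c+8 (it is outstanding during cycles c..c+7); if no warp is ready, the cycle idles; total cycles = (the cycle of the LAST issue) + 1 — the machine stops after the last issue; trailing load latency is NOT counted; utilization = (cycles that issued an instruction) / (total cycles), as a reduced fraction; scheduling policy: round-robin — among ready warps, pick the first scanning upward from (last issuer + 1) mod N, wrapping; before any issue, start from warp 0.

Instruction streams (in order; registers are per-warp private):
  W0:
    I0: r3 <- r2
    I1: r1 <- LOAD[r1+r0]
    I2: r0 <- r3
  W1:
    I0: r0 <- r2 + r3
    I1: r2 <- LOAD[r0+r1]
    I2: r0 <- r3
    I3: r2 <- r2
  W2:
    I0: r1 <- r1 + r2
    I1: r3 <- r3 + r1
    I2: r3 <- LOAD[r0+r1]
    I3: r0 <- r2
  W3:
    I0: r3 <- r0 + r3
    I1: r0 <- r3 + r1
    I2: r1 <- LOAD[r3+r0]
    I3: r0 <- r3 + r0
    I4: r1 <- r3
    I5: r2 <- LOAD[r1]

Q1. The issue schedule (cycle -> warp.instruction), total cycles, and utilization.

cycle 0: W0.I0
cycle 1: W1.I0
cycle 2: W2.I0
cycle 3: W3.I0
cycle 4: W0.I1
cycle 5: W1.I1
cycle 6: W2.I1
cycle 7: W3.I1
cycle 8: W0.I2
cycle 9: W1.I2
cycle 10: W2.I2
cycle 11: W3.I2
cycle 12: W2.I3
cycle 13: W3.I3
cycle 14: W1.I3
cycle 15: idle
cycle 16: idle
cycle 17: idle
cycle 18: idle
cycle 19: W3.I4
cycle 20: W3.I5

Answer: 21 cycles, utilization 17/21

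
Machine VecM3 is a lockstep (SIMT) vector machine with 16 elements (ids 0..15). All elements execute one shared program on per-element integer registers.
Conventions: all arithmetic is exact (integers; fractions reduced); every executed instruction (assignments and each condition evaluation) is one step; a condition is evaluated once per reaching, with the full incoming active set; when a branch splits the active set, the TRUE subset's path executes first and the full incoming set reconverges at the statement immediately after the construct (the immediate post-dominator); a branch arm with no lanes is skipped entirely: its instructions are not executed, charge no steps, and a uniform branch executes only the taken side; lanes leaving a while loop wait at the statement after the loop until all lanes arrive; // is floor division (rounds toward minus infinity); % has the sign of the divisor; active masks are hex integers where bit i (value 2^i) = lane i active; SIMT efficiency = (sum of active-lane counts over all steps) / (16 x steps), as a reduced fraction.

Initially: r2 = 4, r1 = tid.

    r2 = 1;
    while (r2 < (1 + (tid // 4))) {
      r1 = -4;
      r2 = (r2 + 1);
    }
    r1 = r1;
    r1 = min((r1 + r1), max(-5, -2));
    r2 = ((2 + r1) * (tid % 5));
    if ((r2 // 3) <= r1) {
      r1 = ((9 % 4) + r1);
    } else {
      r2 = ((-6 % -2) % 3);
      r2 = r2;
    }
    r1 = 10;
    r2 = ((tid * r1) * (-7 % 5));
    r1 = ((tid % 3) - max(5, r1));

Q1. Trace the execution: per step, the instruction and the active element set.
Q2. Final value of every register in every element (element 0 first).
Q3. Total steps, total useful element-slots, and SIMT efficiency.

step 0: r2 <- 1                      0xffff
step 1: eval (r2 < (1 + (tid // 4))) 0xffff
step 2: r1 <- -4                     0xfff0
step 3: r2 <- (r2 + 1)               0xfff0
step 4: eval (r2 < (1 + (tid // 4))) 0xfff0
step 5: r1 <- -4                     0xff00
step 6: r2 <- (r2 + 1)               0xff00
step 7: eval (r2 < (1 + (tid // 4))) 0xff00
step 8: r1 <- -4                     0xf000
step 9: r2 <- (r2 + 1)               0xf000
step 10: eval (r2 < (1 + (tid // 4))) 0xf000
step 11: r1 <- r1                     0xffff
step 12: r1 <- min((r1 + r1), max(-5, -2)) 0xffff
step 13: r2 <- ((2 + r1) * (tid % 5)) 0xffff
step 14: eval ((r2 // 3) <= r1)       0xffff
step 15: r1 <- ((9 % 4) + r1)         0x4210
step 16: r2 <- ((-6 % -2) % 3)        0xbdef
step 17: r2 <- r2                     0xbdef
step 18: r1 <- 10                     0xffff
step 19: r2 <- ((tid * r1) * (-7 % 5)) 0xffff
step 20: r1 <- ((tid % 3) - max(5, r1)) 0xffff

Answer: 21 steps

r2: 0,30,60,90,120,150,180,210,240,270,300,330,360,390,420,450
r1: -10,-9,-8,-10,-9,-8,-10,-9,-8,-10,-9,-8,-10,-9,-8,-10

steps = 21; useful = 245; efficiency = 245/336 = 35/48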